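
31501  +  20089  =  51590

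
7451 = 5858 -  - 1593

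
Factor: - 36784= -2^4*11^2*19^1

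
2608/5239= 2608/5239 = 0.50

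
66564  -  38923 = 27641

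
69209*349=24153941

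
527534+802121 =1329655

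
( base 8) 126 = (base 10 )86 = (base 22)3k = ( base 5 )321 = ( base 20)46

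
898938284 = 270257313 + 628680971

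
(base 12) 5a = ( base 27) 2g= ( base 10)70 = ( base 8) 106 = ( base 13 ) 55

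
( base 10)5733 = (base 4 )1121211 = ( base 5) 140413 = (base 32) 5j5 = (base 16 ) 1665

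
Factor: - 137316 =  - 2^2*3^1*11443^1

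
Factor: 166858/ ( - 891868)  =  -2^(-1 )*19^1*4391^1*222967^(- 1) = -83429/445934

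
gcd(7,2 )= 1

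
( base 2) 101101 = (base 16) 2d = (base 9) 50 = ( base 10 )45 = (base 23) 1m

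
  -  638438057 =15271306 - 653709363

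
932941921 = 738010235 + 194931686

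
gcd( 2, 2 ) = 2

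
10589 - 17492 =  - 6903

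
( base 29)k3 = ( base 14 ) 2D9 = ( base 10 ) 583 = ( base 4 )21013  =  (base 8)1107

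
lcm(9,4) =36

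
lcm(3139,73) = 3139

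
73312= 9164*8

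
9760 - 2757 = 7003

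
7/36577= 7/36577=0.00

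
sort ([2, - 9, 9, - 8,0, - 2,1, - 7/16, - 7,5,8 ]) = [- 9,-8, - 7, - 2 , - 7/16 , 0, 1 , 2,5,8 , 9 ] 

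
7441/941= 7441/941 = 7.91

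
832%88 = 40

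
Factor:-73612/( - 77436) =3^(-4 )*7^1*11^1 =77/81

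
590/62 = 295/31 = 9.52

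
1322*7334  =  9695548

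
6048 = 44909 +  - 38861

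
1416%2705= 1416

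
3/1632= 1/544 = 0.00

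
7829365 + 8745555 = 16574920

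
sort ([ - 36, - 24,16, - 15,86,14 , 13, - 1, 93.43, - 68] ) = [ - 68 , - 36 , - 24 , - 15, - 1,13, 14,16,  86, 93.43] 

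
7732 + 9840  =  17572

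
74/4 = 18  +  1/2 =18.50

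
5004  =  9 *556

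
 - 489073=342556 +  - 831629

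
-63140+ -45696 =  - 108836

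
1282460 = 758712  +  523748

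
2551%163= 106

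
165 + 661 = 826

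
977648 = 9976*98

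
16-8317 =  - 8301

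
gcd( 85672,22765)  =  1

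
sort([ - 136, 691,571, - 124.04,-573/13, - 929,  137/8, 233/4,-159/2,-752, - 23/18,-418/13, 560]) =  [-929,  -  752 ,-136, - 124.04,- 159/2, - 573/13,  -  418/13 ,-23/18,137/8, 233/4,560,571, 691 ] 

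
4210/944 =2105/472 = 4.46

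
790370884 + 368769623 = 1159140507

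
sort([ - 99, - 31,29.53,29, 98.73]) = [ - 99, - 31,29, 29.53, 98.73]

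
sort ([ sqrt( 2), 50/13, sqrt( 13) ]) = [sqrt(2 ), sqrt(13 ), 50/13]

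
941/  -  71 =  - 941/71  =  - 13.25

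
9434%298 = 196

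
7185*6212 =44633220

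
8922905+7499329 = 16422234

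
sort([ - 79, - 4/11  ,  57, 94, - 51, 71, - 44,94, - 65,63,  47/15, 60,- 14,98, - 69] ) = [  -  79, - 69, - 65,  -  51, - 44, - 14 , - 4/11,47/15 , 57, 60 , 63,71, 94,94, 98]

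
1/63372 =1/63372 = 0.00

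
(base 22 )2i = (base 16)3e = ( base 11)57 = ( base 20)32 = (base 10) 62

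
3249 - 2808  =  441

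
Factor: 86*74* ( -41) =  - 260924 = - 2^2*37^1*41^1*43^1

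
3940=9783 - 5843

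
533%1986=533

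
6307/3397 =6307/3397 = 1.86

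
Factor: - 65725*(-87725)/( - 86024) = -5765725625/86024= - 2^( - 3)*5^4 * 11^3*29^1*239^1*10753^ (-1) 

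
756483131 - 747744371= 8738760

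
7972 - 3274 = 4698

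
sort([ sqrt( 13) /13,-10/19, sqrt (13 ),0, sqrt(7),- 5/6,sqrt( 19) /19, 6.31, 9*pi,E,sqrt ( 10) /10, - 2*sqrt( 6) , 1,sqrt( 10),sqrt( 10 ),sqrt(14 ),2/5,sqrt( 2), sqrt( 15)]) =[-2*sqrt( 6), - 5/6, - 10/19,  0,sqrt( 19)/19,sqrt( 13) /13,  sqrt( 10 ) /10,2/5, 1, sqrt( 2), sqrt( 7 ),E, sqrt( 10) , sqrt( 10),  sqrt( 13), sqrt(14 ),sqrt( 15), 6.31 , 9*pi ]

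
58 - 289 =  - 231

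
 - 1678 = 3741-5419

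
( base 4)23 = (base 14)b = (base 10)11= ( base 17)b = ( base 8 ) 13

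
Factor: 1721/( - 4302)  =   - 2^( - 1 )*3^(-2)* 239^( - 1 )*1721^1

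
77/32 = 77/32=2.41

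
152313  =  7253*21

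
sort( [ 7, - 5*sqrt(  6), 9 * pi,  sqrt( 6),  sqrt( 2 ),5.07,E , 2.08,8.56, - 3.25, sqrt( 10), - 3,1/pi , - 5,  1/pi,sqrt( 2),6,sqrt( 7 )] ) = [ - 5*sqrt(6 ), - 5, - 3.25,-3, 1/pi,1/pi, sqrt (2), sqrt( 2),2.08, sqrt( 6) , sqrt( 7), E, sqrt (10), 5.07,6,7, 8.56,  9*pi]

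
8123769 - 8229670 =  - 105901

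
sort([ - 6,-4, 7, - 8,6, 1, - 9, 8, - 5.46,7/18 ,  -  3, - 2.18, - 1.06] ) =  [ - 9,-8, - 6, - 5.46, - 4, -3, -2.18, -1.06, 7/18,  1, 6, 7, 8] 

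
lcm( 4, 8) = 8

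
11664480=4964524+6699956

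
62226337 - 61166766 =1059571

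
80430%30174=20082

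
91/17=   91/17 = 5.35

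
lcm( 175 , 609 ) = 15225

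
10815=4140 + 6675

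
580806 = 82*7083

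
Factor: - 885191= - 19^1 *46589^1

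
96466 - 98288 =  - 1822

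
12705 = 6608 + 6097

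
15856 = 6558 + 9298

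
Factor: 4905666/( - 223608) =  - 817611/37268 = -2^(-2 )*3^1 *7^(-1) * 11^ ( - 3)*272537^1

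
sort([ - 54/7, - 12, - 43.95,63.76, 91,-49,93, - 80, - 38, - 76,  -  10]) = [- 80, - 76,-49 ,-43.95, - 38,- 12, - 10, - 54/7, 63.76,  91, 93 ]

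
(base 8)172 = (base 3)11112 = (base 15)82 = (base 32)3Q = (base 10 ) 122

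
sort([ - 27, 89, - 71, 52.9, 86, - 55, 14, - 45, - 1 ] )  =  [-71, - 55, - 45, - 27, - 1,14, 52.9, 86, 89 ] 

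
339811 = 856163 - 516352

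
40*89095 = 3563800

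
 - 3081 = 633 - 3714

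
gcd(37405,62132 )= 1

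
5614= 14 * 401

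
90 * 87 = 7830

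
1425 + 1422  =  2847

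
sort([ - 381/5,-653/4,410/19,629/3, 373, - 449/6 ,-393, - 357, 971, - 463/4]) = [ - 393,  -  357, - 653/4, - 463/4,-381/5, - 449/6, 410/19, 629/3, 373,971]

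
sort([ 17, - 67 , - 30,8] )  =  [ - 67, - 30 , 8,17] 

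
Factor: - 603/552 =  -201/184 = - 2^( - 3)*3^1*23^( - 1 )*67^1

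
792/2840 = 99/355= 0.28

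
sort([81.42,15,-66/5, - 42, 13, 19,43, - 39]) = [ - 42, - 39, - 66/5 , 13, 15,19,43,81.42 ] 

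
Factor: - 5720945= - 5^1 * 307^1 * 3727^1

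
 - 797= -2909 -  - 2112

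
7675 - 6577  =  1098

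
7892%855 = 197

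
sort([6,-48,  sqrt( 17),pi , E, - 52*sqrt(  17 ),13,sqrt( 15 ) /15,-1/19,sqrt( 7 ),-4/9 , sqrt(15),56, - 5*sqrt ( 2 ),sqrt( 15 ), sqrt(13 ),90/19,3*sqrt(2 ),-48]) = [ - 52*sqrt( 17), - 48,-48, - 5*sqrt ( 2) ,-4/9,- 1/19,sqrt ( 15 ) /15,sqrt ( 7 ), E,pi, sqrt(  13 ), sqrt( 15),sqrt(15 ),sqrt(17),3*sqrt(2 ) , 90/19,6,13, 56]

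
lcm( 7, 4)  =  28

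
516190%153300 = 56290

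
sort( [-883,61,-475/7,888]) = [ - 883, - 475/7, 61,  888]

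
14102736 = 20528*687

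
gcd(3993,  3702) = 3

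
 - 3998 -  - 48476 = 44478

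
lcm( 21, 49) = 147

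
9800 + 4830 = 14630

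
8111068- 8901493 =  - 790425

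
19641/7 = 19641/7 = 2805.86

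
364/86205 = 52/12315 =0.00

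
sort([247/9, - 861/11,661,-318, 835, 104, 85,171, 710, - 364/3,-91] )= [-318 ,-364/3,-91, - 861/11, 247/9, 85,104, 171,661,710,835]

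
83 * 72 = 5976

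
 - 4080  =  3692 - 7772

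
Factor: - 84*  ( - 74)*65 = 2^3*3^1*5^1 *7^1*13^1*37^1 =404040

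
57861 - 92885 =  -35024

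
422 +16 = 438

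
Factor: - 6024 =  - 2^3*3^1*251^1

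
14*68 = 952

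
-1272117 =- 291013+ - 981104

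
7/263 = 7/263 = 0.03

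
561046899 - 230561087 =330485812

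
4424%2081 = 262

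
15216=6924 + 8292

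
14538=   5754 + 8784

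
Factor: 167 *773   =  167^1 * 773^1 = 129091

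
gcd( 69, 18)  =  3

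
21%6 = 3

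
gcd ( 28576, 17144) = 8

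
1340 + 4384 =5724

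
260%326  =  260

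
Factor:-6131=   -  6131^1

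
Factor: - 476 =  - 2^2*7^1*17^1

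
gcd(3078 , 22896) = 54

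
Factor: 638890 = 2^1*5^1*7^1 * 9127^1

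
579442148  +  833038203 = 1412480351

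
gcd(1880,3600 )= 40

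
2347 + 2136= 4483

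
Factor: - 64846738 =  - 2^1* 11^1 * 17^1*83^1*2089^1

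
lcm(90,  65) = 1170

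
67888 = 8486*8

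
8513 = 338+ 8175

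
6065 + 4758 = 10823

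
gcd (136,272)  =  136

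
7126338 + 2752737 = 9879075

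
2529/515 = 2529/515  =  4.91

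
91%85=6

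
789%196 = 5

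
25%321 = 25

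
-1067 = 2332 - 3399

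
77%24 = 5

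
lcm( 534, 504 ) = 44856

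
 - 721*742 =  - 534982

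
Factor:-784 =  - 2^4*7^2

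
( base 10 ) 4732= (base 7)16540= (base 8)11174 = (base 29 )5I5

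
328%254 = 74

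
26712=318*84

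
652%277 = 98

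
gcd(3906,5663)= 7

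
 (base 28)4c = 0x7C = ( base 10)124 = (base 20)64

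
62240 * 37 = 2302880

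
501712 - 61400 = 440312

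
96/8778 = 16/1463  =  0.01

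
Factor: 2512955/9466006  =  2^ ( - 1 )*5^1*  11^(- 1) * 29^ ( -1)*37^( - 1)*401^( - 1 ) * 502591^1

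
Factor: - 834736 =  - 2^4*7^1 *29^1*257^1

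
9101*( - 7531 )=  -  68539631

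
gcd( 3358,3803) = 1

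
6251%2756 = 739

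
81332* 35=2846620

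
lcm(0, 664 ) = 0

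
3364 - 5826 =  - 2462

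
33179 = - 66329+99508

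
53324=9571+43753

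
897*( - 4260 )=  - 3821220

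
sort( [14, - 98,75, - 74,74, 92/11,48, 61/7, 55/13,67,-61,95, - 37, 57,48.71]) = [-98, - 74, -61,-37, 55/13,92/11,61/7, 14,48,48.71, 57,67,74,75, 95] 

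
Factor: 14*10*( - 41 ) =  - 2^2*5^1*7^1*41^1= - 5740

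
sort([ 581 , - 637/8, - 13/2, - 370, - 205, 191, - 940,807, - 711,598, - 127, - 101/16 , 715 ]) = [ - 940,- 711, - 370, - 205, - 127,-637/8, - 13/2, - 101/16, 191 , 581,598,715, 807] 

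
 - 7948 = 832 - 8780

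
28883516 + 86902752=115786268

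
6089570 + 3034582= 9124152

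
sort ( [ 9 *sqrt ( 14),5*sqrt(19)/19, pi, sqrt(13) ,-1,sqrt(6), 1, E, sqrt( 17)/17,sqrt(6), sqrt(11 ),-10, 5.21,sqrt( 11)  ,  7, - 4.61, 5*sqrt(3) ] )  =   [ - 10, - 4.61, -1, sqrt(17)/17, 1, 5*sqrt( 19)/19, sqrt(6), sqrt ( 6), E, pi, sqrt(11 ), sqrt ( 11 ), sqrt(13), 5.21, 7, 5*sqrt(3) , 9*sqrt(14)] 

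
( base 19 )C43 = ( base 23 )87i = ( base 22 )92b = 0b1000100111011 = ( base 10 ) 4411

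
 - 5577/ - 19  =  293+10/19 = 293.53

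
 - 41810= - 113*370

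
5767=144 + 5623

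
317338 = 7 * 45334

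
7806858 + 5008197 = 12815055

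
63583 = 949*67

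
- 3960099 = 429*( - 9231 )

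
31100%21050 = 10050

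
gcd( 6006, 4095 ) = 273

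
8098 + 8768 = 16866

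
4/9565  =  4/9565  =  0.00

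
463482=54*8583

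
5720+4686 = 10406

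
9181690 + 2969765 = 12151455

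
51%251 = 51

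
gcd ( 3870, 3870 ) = 3870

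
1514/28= 757/14 = 54.07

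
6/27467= 6/27467= 0.00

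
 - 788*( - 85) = 66980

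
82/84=41/42  =  0.98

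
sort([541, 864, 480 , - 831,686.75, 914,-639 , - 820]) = [ - 831 , - 820,-639, 480,541, 686.75, 864, 914] 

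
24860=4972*5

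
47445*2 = 94890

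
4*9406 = 37624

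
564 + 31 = 595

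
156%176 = 156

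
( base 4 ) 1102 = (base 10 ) 82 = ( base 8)122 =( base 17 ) 4e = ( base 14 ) 5C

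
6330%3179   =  3151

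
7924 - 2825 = 5099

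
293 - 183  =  110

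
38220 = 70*546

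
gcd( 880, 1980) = 220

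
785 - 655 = 130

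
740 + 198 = 938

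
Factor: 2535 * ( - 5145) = -13042575 = - 3^2*5^2*7^3*13^2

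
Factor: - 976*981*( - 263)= 251810928 = 2^4*3^2*61^1 * 109^1*263^1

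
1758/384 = 293/64 =4.58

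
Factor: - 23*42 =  - 966 = -2^1*3^1*7^1*23^1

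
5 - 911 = - 906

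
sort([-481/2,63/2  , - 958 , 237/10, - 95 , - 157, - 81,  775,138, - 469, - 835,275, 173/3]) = [ - 958, -835,  -  469,  -  481/2 , - 157, - 95, - 81, 237/10,  63/2,173/3,138, 275, 775]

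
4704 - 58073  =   - 53369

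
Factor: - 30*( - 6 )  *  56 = 10080 = 2^5*3^2*5^1* 7^1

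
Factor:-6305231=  - 6305231^1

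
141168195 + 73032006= 214200201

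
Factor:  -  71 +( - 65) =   -  2^3* 17^1 = - 136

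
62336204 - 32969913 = 29366291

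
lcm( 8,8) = 8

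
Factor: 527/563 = 17^1*31^1*563^( - 1 )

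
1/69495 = 1/69495 = 0.00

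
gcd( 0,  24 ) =24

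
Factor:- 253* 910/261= -230230/261= - 2^1 * 3^(- 2) *5^1*7^1*11^1*13^1*23^1*29^( - 1 ) 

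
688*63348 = 43583424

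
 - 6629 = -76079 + 69450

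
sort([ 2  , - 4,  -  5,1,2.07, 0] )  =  [ - 5,-4, 0 , 1,2, 2.07] 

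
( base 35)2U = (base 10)100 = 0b1100100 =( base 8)144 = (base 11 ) 91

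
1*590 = 590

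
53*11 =583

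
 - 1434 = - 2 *717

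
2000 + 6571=8571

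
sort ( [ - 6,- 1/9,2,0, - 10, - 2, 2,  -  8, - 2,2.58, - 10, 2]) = [ - 10,-10, - 8,-6,-2, - 2,  -  1/9,0,  2, 2,2, 2.58]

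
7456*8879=66201824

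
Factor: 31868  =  2^2*31^1*257^1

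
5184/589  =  5184/589 = 8.80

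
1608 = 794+814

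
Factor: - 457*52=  - 2^2*13^1*457^1 = - 23764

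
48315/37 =1305 + 30/37 = 1305.81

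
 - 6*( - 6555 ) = 39330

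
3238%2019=1219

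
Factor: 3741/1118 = 87/26 = 2^( - 1 )*3^1 * 13^(-1)*29^1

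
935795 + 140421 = 1076216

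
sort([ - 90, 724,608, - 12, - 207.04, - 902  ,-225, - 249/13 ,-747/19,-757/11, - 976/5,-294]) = [ - 902,-294,-225,-207.04, - 976/5,-90,-757/11, - 747/19,-249/13,-12, 608,724]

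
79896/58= 39948/29 = 1377.52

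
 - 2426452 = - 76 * 31927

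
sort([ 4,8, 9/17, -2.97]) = [- 2.97,9/17, 4,8]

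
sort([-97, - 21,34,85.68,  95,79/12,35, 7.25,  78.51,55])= [ - 97,- 21,79/12,7.25, 34,35,55,78.51,85.68,95]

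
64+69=133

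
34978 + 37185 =72163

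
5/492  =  5/492= 0.01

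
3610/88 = 41+1/44 = 41.02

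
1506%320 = 226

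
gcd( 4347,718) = 1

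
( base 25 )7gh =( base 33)4d7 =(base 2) 1001010111000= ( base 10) 4792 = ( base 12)2934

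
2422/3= 2422/3 = 807.33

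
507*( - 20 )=-10140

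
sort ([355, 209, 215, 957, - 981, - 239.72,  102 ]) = [ - 981, - 239.72,  102,209,215, 355, 957] 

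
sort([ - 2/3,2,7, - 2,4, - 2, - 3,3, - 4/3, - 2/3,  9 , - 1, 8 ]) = [ - 3, - 2, - 2, -4/3 , - 1,-2/3  ,  -  2/3, 2,3,4,7,8,  9 ]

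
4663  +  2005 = 6668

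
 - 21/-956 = 21/956  =  0.02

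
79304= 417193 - 337889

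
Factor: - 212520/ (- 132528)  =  2^( - 1) * 5^1*7^1 *23^1*251^(-1) = 805/502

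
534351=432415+101936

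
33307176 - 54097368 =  - 20790192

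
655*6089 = 3988295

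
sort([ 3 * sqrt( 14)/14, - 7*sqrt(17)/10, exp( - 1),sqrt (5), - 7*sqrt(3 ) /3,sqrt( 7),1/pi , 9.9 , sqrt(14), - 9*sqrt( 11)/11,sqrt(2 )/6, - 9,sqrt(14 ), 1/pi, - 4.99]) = [ - 9, - 4.99, - 7*sqrt(3)/3 , - 7*sqrt( 17)/10, - 9*sqrt( 11 ) /11,sqrt(2) /6, 1/pi,1/pi,exp( - 1),3*sqrt(14)/14,sqrt( 5),sqrt( 7) , sqrt(14),sqrt( 14),9.9] 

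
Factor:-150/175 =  - 6/7 = - 2^1*3^1*7^ (-1)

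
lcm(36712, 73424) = 73424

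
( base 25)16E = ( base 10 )789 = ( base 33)NU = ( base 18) 27f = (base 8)1425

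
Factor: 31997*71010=2272106970= 2^1*3^3*5^1*7^2 *263^1*653^1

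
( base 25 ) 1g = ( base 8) 51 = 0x29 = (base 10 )41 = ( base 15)2b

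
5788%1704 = 676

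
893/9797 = 893/9797=0.09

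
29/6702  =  29/6702 = 0.00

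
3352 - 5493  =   -2141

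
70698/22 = 3213+6/11 = 3213.55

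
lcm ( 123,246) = 246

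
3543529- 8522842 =  -  4979313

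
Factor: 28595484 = 2^2*3^3*149^1*1777^1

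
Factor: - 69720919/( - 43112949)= 3^ ( - 1 )*11^(- 1 ) * 337^1*353^(  -  1 ) * 3701^(-1)*206887^1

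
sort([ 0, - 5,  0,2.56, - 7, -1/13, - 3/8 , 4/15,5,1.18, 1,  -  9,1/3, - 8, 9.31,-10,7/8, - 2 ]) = [ - 10, - 9,- 8,-7, - 5, - 2, - 3/8, - 1/13,0,0,4/15,1/3,7/8, 1, 1.18,  2.56,5,9.31]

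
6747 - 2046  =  4701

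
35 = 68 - 33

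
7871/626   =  7871/626= 12.57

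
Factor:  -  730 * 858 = - 2^2*3^1*5^1  *  11^1*13^1 * 73^1 = -626340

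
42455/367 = 42455/367 = 115.68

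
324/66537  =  36/7393 = 0.00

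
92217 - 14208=78009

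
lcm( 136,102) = 408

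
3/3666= 1/1222 = 0.00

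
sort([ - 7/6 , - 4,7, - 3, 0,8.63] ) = [  -  4, - 3, - 7/6,0,  7, 8.63]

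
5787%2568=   651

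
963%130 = 53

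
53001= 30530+22471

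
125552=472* 266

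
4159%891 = 595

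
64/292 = 16/73 = 0.22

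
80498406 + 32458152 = 112956558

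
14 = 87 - 73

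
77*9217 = 709709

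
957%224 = 61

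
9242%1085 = 562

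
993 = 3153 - 2160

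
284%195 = 89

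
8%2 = 0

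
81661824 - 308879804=-227217980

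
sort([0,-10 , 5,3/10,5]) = [ - 10,0,3/10,5,5]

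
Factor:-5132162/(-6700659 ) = 733166/957237 = 2^1*3^( -1) *7^1 * 23^( - 1)*13873^ (  -  1 )*52369^1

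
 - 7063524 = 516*(  -  13689)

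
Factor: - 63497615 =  - 5^1 * 1429^1 * 8887^1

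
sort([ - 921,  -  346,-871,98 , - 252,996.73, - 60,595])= [ - 921, - 871,-346, -252, - 60,98,595,996.73 ]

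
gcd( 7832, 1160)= 8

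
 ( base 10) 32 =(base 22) 1A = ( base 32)10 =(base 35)w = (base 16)20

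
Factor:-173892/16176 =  - 2^( - 2) * 43^1 = - 43/4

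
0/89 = 0  =  0.00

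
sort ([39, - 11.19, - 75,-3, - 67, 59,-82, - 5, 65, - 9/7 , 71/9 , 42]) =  [ - 82 ,-75, - 67,-11.19, - 5,-3, - 9/7,71/9,39, 42, 59,65]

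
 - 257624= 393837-651461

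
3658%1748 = 162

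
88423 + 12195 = 100618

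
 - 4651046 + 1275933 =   -  3375113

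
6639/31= 6639/31 = 214.16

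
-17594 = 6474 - 24068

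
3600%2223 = 1377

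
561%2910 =561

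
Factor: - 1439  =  -1439^1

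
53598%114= 18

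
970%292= 94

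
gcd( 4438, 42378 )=14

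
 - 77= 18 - 95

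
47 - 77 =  - 30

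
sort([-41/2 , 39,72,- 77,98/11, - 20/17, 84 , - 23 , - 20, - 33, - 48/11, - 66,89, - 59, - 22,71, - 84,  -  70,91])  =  [ - 84, - 77, - 70, - 66, - 59, - 33, - 23,  -  22, - 41/2, - 20, - 48/11, - 20/17,98/11,  39,71,72,84,89,91]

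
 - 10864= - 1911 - 8953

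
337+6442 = 6779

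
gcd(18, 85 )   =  1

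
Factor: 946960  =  2^4*5^1 *7^1 * 19^1*89^1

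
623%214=195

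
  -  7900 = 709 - 8609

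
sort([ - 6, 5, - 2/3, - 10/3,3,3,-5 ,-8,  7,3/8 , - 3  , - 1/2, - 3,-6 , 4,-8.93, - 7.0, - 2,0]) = [ - 8.93, - 8, - 7.0,-6 , - 6, - 5, - 10/3 , - 3, - 3 , - 2, - 2/3, - 1/2, 0, 3/8,3,3,4,5,7] 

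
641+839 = 1480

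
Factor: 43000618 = 2^1* 21500309^1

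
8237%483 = 26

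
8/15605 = 8/15605 = 0.00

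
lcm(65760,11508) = 460320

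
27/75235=27/75235 = 0.00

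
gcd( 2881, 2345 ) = 67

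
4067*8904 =36212568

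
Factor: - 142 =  -2^1 * 71^1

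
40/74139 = 40/74139= 0.00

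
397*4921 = 1953637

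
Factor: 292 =2^2*73^1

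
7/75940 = 7/75940 = 0.00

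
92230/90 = 1024 +7/9 =1024.78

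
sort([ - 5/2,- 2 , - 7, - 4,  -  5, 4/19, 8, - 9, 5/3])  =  [ - 9,-7, - 5,-4, - 5/2, - 2, 4/19, 5/3, 8]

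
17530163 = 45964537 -28434374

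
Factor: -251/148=  -  2^(-2) * 37^(-1 )*251^1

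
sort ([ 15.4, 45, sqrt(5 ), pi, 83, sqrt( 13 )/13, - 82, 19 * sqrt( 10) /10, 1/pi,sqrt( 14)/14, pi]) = [ - 82,sqrt ( 14 ) /14,sqrt ( 13)/13, 1/pi,sqrt(5 ),pi, pi,19 * sqrt( 10 ) /10, 15.4,  45, 83 ]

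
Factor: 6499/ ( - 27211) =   -  67^1* 97^1*27211^( - 1 ) 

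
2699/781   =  2699/781 = 3.46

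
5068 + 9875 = 14943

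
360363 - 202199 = 158164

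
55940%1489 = 847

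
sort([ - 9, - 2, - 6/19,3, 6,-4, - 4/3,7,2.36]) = [ - 9,  -  4, - 2,  -  4/3, - 6/19, 2.36,  3, 6,7 ]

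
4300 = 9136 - 4836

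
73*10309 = 752557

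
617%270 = 77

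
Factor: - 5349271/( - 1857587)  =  17^1*23^1*41^( - 1 ) * 13681^1*45307^(  -  1)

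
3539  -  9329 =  - 5790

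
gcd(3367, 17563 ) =91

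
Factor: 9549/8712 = 1061/968 = 2^(-3 ) * 11^(-2 )*1061^1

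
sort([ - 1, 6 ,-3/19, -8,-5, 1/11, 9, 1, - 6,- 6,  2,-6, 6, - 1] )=[ -8, - 6,  -  6,- 6, - 5,-1, - 1, - 3/19,1/11,1, 2, 6, 6,  9]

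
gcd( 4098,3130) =2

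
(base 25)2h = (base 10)67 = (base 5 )232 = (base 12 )57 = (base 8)103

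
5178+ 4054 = 9232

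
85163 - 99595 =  - 14432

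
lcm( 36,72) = 72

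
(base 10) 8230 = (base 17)1b82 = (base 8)20046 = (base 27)b7m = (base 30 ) 94A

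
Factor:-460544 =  - 2^8*7^1*257^1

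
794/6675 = 794/6675=0.12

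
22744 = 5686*4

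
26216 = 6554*4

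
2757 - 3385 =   -  628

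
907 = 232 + 675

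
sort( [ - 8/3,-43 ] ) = [ - 43, - 8/3] 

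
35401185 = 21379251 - -14021934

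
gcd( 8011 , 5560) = 1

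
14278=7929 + 6349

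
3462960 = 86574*40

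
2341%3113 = 2341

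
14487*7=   101409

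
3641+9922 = 13563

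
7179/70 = 7179/70 = 102.56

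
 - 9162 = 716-9878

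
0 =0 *4644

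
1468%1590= 1468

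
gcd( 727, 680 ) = 1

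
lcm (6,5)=30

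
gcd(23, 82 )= 1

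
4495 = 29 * 155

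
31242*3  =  93726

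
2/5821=2/5821=0.00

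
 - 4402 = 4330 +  -8732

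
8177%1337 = 155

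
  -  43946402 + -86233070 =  - 130179472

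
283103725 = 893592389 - 610488664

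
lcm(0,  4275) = 0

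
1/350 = 1/350 = 0.00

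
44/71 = 44/71 = 0.62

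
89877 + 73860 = 163737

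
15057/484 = 31+53/484 = 31.11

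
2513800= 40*62845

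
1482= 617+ 865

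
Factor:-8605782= - 2^1*3^2*478099^1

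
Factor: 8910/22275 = 2^1*5^(- 1)=2/5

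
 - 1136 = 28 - 1164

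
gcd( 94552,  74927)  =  1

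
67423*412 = 27778276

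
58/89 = 58/89=0.65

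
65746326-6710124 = 59036202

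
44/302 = 22/151 = 0.15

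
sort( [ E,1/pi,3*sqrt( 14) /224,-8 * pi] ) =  [  -  8*pi , 3*sqrt(14 )/224,1/pi,E ]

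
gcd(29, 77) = 1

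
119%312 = 119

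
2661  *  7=18627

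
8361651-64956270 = - 56594619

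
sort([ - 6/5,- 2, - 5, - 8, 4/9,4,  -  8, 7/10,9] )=[ - 8, - 8 , - 5, - 2, - 6/5,4/9  ,  7/10, 4,9]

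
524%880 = 524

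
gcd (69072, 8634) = 8634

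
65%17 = 14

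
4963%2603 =2360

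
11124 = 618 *18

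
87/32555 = 87/32555 = 0.00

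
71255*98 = 6982990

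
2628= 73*36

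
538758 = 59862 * 9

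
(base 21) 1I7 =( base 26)15k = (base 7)2260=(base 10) 826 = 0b1100111010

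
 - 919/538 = -2 + 157/538= - 1.71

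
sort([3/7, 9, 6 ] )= [ 3/7, 6, 9]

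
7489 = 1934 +5555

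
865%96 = 1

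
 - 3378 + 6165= 2787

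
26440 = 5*5288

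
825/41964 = 275/13988 = 0.02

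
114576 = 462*248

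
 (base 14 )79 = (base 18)5H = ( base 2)1101011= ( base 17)65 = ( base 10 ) 107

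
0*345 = 0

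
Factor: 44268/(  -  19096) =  - 51/22  =  -2^ (-1 ) * 3^1*11^(  -  1)*17^1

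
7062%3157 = 748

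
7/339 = 7/339 = 0.02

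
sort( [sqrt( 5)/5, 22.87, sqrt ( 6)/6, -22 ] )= [ - 22 , sqrt( 6)/6,sqrt(5 )/5 , 22.87]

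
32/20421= 32/20421 = 0.00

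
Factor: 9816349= 163^1 *60223^1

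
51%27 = 24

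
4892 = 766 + 4126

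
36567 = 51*717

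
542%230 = 82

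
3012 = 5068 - 2056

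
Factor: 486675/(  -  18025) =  - 27  =  - 3^3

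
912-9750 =-8838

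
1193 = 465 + 728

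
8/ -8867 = -1+8859/8867 = - 0.00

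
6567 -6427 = 140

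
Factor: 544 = 2^5* 17^1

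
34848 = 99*352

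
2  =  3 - 1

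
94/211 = 94/211 = 0.45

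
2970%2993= 2970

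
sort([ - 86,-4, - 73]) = [-86, - 73, - 4] 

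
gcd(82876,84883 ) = 1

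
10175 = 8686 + 1489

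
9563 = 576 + 8987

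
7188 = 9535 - 2347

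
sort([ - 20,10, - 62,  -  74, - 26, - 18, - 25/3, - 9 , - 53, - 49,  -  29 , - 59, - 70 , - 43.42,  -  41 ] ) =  [ - 74, - 70,-62, - 59, - 53, - 49 , - 43.42, - 41, - 29, - 26,  -  20, - 18, - 9, - 25/3,10 ] 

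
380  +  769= 1149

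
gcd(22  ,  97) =1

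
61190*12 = 734280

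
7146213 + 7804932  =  14951145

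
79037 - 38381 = 40656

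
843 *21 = 17703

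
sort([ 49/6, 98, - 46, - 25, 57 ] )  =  [-46, - 25,49/6 , 57, 98 ] 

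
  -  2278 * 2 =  - 4556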